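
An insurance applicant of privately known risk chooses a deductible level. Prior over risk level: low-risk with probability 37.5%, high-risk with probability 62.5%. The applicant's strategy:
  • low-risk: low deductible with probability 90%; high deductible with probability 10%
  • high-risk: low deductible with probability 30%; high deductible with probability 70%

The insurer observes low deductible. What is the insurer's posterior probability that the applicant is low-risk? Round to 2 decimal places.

0.64

P(low deductible) = 0.375·0.9 + 0.625·0.3 = 0.525
P(low-risk | low deductible) = (0.375·0.9) / 0.525 = 0.3375 / 0.525 = 0.642857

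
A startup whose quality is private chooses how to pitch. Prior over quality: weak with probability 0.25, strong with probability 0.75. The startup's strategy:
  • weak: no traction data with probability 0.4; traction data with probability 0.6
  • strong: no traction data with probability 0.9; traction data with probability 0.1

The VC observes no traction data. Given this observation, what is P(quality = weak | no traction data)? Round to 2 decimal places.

P(no traction data) = 0.25·0.4 + 0.75·0.9 = 0.775
P(weak | no traction data) = (0.25·0.4) / 0.775 = 0.1 / 0.775 = 0.129032

0.13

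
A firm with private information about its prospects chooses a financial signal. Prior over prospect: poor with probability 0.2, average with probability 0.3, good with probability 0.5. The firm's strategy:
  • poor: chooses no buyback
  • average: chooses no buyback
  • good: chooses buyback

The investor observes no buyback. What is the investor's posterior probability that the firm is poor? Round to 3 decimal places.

P(no buyback) = 0.2·1 + 0.3·1 + 0.5·0 = 0.5
P(poor | no buyback) = (0.2·1) / 0.5 = 0.2 / 0.5 = 0.4

0.400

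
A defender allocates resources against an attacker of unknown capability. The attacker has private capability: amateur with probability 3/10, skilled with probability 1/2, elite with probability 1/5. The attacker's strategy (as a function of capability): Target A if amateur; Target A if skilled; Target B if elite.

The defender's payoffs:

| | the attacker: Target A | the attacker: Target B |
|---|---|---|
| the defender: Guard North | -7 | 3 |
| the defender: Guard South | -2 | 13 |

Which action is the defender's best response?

E[Guard North] = 3/10·(-7) + 1/2·(-7) + 1/5·(3) = -5
E[Guard South] = 3/10·(-2) + 1/2·(-2) + 1/5·(13) = 1
Best response: Guard South (1 is the largest).

Guard South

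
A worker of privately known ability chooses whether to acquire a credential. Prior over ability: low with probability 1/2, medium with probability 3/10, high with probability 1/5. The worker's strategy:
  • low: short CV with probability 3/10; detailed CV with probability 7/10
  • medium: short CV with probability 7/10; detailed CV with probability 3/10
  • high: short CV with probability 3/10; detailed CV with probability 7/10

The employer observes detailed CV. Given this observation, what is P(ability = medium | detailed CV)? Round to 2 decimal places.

P(detailed CV) = (1/2)·(7/10) + (3/10)·(3/10) + (1/5)·(7/10) = 29/50
P(medium | detailed CV) = ((3/10)·(3/10)) / (29/50) = (9/100) / (29/50) = 9/58

0.16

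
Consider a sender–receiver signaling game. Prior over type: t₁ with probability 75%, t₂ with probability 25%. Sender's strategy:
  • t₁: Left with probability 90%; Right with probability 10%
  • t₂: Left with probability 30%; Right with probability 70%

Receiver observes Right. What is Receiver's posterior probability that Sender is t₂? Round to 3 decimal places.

0.700

P(Right) = 0.75·0.1 + 0.25·0.7 = 0.25
P(t₂ | Right) = (0.25·0.7) / 0.25 = 0.175 / 0.25 = 0.7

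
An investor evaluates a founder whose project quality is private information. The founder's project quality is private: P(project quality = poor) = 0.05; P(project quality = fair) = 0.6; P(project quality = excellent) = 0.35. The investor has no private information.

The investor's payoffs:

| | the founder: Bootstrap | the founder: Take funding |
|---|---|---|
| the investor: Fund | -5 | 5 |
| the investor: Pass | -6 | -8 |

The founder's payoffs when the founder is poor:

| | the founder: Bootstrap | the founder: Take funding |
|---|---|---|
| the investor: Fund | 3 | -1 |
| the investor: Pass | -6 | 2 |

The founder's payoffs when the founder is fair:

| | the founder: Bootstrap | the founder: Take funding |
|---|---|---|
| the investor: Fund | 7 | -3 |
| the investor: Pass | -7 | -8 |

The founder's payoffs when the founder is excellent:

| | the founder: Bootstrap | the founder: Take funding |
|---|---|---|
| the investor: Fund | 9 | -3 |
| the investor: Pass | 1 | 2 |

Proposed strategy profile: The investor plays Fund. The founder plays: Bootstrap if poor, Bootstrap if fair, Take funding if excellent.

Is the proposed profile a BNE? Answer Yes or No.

The investor plays Fund: E[Fund] = 0.05·(-5) + 0.6·(-5) + 0.35·(5) = -1.5; E[Pass] = -6.7. Best-responding. ✓
The founder (project quality poor), facing Fund: Bootstrap gives 3, Take funding gives -1. Proposed Bootstrap is best. ✓
The founder (project quality fair), facing Fund: Bootstrap gives 7, Take funding gives -3. Proposed Bootstrap is best. ✓
The founder (project quality excellent), facing Fund: Bootstrap gives 9, Take funding gives -3. Proposed Take funding is not best — profitable deviation exists. ✗

No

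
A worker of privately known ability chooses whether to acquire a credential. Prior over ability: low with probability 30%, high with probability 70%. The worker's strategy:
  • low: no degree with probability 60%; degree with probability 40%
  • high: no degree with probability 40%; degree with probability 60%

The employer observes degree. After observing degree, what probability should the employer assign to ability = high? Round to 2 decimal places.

0.78

Apply Bayes' rule using the sender's strategy as the likelihood.
P(degree) = 0.3·0.4 + 0.7·0.6 = 0.54
P(high | degree) = (0.7·0.6) / 0.54 = 0.42 / 0.54 = 0.777778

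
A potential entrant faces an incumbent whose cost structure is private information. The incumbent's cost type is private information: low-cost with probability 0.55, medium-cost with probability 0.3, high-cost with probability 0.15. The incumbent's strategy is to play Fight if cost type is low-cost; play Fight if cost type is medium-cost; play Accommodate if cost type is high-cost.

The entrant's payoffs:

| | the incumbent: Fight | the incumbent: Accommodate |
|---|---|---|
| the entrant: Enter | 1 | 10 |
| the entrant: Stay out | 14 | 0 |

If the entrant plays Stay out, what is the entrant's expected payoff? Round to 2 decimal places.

11.90

Take the expectation over the incumbent's cost type, weighting each type's action by its prior probability.
E[Stay out] = 0.55·14 + 0.3·14 + 0.15·0 = 7.7 + 4.2 + 0 = 11.9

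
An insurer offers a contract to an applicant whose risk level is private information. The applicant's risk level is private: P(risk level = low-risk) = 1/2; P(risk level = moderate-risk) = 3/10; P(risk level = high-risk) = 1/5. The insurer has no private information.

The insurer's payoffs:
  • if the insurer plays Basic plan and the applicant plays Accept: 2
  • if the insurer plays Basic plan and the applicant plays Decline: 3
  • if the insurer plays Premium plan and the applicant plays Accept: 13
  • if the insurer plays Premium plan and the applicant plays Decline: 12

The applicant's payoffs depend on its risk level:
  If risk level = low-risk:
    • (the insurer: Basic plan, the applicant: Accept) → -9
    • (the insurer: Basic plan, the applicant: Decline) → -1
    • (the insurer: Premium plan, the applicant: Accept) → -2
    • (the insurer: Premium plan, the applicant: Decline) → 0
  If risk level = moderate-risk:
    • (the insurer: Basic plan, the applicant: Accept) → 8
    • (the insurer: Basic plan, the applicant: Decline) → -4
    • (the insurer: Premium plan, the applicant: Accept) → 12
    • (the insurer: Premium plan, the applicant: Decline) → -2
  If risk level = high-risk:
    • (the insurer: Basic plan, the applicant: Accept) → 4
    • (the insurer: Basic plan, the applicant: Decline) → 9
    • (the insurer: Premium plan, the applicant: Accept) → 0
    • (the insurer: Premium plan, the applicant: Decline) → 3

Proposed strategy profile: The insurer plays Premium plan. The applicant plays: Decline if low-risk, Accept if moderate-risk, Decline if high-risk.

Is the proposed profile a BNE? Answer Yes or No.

Yes

The insurer plays Premium plan: E[Premium plan] = 1/2·(12) + 3/10·(13) + 1/5·(12) = 123/10; E[Basic plan] = 27/10. Best-responding. ✓
The applicant (risk level low-risk), facing Premium plan: Accept gives -2, Decline gives 0. Proposed Decline is best. ✓
The applicant (risk level moderate-risk), facing Premium plan: Accept gives 12, Decline gives -2. Proposed Accept is best. ✓
The applicant (risk level high-risk), facing Premium plan: Accept gives 0, Decline gives 3. Proposed Decline is best. ✓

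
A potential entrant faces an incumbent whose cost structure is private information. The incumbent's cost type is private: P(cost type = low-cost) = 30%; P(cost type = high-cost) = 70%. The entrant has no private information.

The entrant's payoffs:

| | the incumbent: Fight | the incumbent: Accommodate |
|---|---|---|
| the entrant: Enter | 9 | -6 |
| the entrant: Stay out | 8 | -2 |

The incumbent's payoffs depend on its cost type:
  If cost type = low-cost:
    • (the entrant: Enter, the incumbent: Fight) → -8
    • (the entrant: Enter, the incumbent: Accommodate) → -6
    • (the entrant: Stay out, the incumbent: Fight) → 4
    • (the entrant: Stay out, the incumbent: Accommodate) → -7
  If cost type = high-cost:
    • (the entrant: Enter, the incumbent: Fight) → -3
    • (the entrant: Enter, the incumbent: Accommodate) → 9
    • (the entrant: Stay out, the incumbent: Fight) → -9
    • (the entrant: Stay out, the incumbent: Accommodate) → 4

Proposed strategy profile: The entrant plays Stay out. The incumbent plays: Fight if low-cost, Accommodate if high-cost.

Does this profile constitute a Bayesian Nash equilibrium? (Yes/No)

A profile is a BNE iff every type of every player is best-responding given beliefs about the other side.
The entrant plays Stay out: E[Stay out] = 0.3·(8) + 0.7·(-2) = 1; E[Enter] = -1.5. Best-responding. ✓
The incumbent (cost type low-cost), facing Stay out: Fight gives 4, Accommodate gives -7. Proposed Fight is best. ✓
The incumbent (cost type high-cost), facing Stay out: Fight gives -9, Accommodate gives 4. Proposed Accommodate is best. ✓

Yes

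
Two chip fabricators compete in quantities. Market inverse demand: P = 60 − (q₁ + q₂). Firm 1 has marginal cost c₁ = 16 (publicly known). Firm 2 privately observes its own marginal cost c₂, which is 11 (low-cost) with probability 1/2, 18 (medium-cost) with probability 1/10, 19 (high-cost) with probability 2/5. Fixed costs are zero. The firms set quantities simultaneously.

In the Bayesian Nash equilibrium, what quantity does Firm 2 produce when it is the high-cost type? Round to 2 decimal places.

Firm 2 with cost c maximizes (60 − (q₁+q₂) − c)·q₂, giving q₂(c) = (60 − c − q₁)/2.
E[c₂] = 1/2·11 + 1/10·18 + 2/5·19 = 14.9
Firm 1's FOC against E[q₂] yields q₁ = (60 − 2·16 + E[c₂])/3 = (60 − 32 + 14.9)/3 = 14.3.
q₂(high-cost) = (60 − 19 − 14.3)/2 = 13.35.

13.35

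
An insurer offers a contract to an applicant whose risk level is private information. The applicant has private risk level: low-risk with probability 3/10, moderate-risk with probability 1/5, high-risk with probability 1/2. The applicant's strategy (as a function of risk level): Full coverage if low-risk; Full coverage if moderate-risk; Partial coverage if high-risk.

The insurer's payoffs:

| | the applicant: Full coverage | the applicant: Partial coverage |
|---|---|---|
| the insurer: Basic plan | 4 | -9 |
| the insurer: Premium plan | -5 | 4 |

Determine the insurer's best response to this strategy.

Compute the insurer's expected payoff for each action, taking the expectation over the applicant's type.
E[Basic plan] = 3/10·(4) + 1/5·(4) + 1/2·(-9) = -5/2
E[Premium plan] = 3/10·(-5) + 1/5·(-5) + 1/2·(4) = -1/2
Best response: Premium plan (-1/2 is the largest).

Premium plan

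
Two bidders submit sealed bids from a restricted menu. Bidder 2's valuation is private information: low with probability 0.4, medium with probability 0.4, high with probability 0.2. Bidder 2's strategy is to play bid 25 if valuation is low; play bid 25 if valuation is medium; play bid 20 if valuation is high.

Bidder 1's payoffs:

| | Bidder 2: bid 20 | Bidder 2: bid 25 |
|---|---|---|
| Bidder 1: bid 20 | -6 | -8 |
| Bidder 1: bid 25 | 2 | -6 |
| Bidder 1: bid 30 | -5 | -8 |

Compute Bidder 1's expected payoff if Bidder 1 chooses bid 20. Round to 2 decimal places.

-7.60

Take the expectation over Bidder 2's valuation, weighting each type's action by its prior probability.
E[bid 20] = 0.4·(-8) + 0.4·(-8) + 0.2·(-6) = (-3.2) + (-3.2) + (-1.2) = -7.6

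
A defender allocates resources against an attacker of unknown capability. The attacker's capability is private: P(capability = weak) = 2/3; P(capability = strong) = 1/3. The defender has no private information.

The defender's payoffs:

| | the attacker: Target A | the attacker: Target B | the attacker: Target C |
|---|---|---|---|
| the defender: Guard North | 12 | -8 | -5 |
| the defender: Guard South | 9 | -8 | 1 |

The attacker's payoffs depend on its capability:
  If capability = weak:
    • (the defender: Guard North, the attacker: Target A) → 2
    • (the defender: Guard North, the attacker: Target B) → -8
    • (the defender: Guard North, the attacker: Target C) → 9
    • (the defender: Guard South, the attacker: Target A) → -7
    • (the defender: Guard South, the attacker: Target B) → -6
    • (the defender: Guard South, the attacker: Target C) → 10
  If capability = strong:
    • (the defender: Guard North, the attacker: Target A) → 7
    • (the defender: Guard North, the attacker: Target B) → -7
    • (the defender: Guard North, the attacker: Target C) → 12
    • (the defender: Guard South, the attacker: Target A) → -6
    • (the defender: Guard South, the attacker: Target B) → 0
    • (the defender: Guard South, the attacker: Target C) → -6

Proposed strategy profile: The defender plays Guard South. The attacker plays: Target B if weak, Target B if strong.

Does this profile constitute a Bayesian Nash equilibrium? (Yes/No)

No

The defender plays Guard South: E[Guard South] = 2/3·(-8) + 1/3·(-8) = -8; E[Guard North] = -8. Best-responding. ✓
The attacker (capability weak), facing Guard South: Target A gives -7, Target B gives -6, Target C gives 10. Proposed Target B is not best — profitable deviation exists. ✗
The attacker (capability strong), facing Guard South: Target A gives -6, Target B gives 0, Target C gives -6. Proposed Target B is best. ✓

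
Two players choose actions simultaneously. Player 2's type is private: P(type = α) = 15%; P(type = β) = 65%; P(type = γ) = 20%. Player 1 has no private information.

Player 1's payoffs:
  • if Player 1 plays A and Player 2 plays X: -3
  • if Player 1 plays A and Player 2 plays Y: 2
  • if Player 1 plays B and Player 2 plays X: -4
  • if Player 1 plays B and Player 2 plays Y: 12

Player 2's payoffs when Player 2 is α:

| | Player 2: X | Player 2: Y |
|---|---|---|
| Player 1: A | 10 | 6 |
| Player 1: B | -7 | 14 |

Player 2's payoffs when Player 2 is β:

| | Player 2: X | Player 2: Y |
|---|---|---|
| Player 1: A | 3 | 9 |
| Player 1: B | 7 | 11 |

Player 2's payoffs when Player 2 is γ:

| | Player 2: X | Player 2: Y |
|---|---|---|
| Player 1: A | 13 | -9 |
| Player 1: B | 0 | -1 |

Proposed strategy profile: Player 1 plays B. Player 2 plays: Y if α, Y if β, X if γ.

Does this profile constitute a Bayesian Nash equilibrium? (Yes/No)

Yes

Player 1 plays B: E[B] = 0.15·(12) + 0.65·(12) + 0.2·(-4) = 8.8; E[A] = 1. Best-responding. ✓
Player 2 (type α), facing B: X gives -7, Y gives 14. Proposed Y is best. ✓
Player 2 (type β), facing B: X gives 7, Y gives 11. Proposed Y is best. ✓
Player 2 (type γ), facing B: X gives 0, Y gives -1. Proposed X is best. ✓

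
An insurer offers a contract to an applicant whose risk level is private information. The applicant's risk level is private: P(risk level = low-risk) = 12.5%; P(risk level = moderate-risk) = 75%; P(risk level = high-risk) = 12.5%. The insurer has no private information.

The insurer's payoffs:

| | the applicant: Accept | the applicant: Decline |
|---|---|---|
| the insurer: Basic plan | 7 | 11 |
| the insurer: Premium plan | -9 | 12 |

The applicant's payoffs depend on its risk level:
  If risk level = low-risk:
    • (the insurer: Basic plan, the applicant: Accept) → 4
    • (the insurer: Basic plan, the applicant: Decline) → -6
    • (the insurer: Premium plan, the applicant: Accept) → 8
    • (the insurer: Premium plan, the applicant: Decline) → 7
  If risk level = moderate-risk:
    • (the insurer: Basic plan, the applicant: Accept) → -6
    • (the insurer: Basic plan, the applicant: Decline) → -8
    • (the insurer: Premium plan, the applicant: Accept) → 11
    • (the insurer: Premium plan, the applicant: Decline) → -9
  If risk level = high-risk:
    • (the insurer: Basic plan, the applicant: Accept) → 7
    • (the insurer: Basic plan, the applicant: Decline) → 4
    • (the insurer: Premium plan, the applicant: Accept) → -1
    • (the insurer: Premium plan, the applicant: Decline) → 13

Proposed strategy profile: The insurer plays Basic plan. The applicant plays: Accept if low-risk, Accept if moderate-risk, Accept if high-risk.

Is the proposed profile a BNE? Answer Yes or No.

The insurer plays Basic plan: E[Basic plan] = 0.125·(7) + 0.75·(7) + 0.125·(7) = 7; E[Premium plan] = -9. Best-responding. ✓
The applicant (risk level low-risk), facing Basic plan: Accept gives 4, Decline gives -6. Proposed Accept is best. ✓
The applicant (risk level moderate-risk), facing Basic plan: Accept gives -6, Decline gives -8. Proposed Accept is best. ✓
The applicant (risk level high-risk), facing Basic plan: Accept gives 7, Decline gives 4. Proposed Accept is best. ✓

Yes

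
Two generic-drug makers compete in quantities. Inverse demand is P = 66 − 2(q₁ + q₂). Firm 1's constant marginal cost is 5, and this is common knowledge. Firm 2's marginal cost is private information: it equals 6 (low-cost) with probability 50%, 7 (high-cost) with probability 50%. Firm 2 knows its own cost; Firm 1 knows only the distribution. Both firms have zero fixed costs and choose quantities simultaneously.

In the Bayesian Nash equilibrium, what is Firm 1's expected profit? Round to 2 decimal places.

217.01

Each type of Firm 2 best-responds to q₁; Firm 1 best-responds to the expected q₂ over Firm 2's types.
Firm 2 with cost c maximizes (66 − 2(q₁+q₂) − c)·q₂, giving q₂(c) = (66 − c − 2q₁)/4.
E[c₂] = 0.5·6 + 0.5·7 = 6.5
Firm 1's FOC against E[q₂] yields q₁ = (66 − 2·5 + E[c₂])/6 = (66 − 10 + 6.5)/6 = 10.4167.
E[P] = 66 − 2·(q₁ + E[q₂]) = 25.8333; Firm 1's expected profit = (E[P] − 5)·q₁ = (25.8333 − 5)·10.4167 = 217.014.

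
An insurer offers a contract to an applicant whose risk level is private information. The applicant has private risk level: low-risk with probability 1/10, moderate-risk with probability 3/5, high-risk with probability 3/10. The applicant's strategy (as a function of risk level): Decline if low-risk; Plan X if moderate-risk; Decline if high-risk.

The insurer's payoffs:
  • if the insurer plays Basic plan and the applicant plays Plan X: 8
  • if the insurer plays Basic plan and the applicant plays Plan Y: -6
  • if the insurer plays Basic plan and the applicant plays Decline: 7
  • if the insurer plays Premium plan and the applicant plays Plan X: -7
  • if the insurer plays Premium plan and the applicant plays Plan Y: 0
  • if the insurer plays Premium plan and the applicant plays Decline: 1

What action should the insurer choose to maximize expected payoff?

Basic plan

E[Basic plan] = 1/10·(7) + 3/5·(8) + 3/10·(7) = 38/5
E[Premium plan] = 1/10·(1) + 3/5·(-7) + 3/10·(1) = -19/5
Best response: Basic plan (38/5 is the largest).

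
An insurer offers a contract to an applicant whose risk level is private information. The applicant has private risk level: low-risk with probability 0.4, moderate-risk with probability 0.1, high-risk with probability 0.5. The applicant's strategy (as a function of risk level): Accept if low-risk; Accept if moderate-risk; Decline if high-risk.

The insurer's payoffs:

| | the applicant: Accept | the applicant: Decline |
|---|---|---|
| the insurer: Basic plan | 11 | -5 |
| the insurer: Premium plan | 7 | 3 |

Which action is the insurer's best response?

Premium plan

E[Basic plan] = 0.4·(11) + 0.1·(11) + 0.5·(-5) = 3
E[Premium plan] = 0.4·(7) + 0.1·(7) + 0.5·(3) = 5
Best response: Premium plan (5 is the largest).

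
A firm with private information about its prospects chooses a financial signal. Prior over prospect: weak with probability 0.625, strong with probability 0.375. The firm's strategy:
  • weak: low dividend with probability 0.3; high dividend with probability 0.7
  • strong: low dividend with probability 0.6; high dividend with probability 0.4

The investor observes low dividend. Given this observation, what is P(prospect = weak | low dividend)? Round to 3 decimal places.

0.455

Apply Bayes' rule using the sender's strategy as the likelihood.
P(low dividend) = 0.625·0.3 + 0.375·0.6 = 0.4125
P(weak | low dividend) = (0.625·0.3) / 0.4125 = 0.1875 / 0.4125 = 0.454545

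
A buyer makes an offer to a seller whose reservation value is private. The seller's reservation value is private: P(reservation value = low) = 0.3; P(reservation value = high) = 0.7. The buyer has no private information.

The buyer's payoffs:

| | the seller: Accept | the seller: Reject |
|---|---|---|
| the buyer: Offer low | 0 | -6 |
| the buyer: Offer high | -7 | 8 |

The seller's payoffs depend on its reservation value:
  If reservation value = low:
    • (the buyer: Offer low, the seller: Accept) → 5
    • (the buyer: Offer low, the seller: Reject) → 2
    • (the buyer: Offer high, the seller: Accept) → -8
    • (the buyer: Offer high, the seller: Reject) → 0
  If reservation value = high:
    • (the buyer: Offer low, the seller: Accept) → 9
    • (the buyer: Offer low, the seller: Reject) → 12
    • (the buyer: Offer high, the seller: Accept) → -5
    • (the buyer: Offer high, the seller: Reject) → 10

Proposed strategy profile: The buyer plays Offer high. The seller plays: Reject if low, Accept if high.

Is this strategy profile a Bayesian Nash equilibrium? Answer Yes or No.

No

A profile is a BNE iff every type of every player is best-responding given beliefs about the other side.
The buyer plays Offer high: E[Offer high] = 0.3·(8) + 0.7·(-7) = -2.5; E[Offer low] = -1.8. Not best-responding. ✗
The seller (reservation value low), facing Offer high: Accept gives -8, Reject gives 0. Proposed Reject is best. ✓
The seller (reservation value high), facing Offer high: Accept gives -5, Reject gives 10. Proposed Accept is not best — profitable deviation exists. ✗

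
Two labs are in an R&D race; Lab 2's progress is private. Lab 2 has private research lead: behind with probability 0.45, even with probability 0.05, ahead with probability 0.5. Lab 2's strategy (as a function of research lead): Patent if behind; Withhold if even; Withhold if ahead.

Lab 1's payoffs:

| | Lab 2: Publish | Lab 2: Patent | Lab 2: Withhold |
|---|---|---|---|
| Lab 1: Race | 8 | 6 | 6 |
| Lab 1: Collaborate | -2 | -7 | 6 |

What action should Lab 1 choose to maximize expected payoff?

E[Race] = 0.45·(6) + 0.05·(6) + 0.5·(6) = 6
E[Collaborate] = 0.45·(-7) + 0.05·(6) + 0.5·(6) = 0.15
Best response: Race (6 is the largest).

Race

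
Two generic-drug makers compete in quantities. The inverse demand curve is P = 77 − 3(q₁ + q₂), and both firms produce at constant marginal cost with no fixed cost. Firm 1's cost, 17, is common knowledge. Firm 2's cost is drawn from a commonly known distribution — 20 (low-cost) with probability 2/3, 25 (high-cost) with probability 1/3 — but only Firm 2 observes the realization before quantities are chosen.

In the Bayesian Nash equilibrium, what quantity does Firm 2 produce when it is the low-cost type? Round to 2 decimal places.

Firm 2 with cost c maximizes (77 − 3(q₁+q₂) − c)·q₂, giving q₂(c) = (77 − c − 3q₁)/6.
E[c₂] = 2/3·20 + 1/3·25 = 21.6667
Firm 1's FOC against E[q₂] yields q₁ = (77 − 2·17 + E[c₂])/9 = (77 − 34 + 21.6667)/9 = 7.18519.
q₂(low-cost) = (77 − 20 − 3·7.18519)/6 = 5.90741.

5.91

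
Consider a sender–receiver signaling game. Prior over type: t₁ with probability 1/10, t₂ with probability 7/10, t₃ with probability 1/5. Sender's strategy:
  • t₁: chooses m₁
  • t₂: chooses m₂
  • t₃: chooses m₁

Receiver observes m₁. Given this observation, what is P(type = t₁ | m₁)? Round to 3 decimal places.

P(m₁) = (1/10)·1 + (7/10)·0 + (1/5)·1 = 3/10
P(t₁ | m₁) = ((1/10)·1) / (3/10) = (1/10) / (3/10) = 1/3

0.333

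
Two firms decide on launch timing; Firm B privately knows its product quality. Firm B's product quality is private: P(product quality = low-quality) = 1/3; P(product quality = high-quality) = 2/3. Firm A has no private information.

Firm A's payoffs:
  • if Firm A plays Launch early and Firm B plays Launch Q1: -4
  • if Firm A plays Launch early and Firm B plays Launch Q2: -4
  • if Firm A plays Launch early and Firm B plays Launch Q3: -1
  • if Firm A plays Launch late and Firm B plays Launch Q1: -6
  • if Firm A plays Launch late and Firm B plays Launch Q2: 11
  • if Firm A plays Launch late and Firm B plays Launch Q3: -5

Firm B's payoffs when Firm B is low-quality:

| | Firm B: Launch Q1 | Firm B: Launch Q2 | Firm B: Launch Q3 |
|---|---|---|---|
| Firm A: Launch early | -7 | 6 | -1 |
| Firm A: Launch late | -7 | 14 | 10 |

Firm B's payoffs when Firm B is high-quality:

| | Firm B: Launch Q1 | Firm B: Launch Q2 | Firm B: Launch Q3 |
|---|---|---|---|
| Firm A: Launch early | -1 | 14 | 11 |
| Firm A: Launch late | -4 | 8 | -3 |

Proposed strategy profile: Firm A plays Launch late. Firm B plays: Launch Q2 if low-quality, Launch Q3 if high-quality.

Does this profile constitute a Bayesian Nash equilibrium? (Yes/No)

No

Firm A plays Launch late: E[Launch late] = 1/3·(11) + 2/3·(-5) = 1/3; E[Launch early] = -2. Best-responding. ✓
Firm B (product quality low-quality), facing Launch late: Launch Q1 gives -7, Launch Q2 gives 14, Launch Q3 gives 10. Proposed Launch Q2 is best. ✓
Firm B (product quality high-quality), facing Launch late: Launch Q1 gives -4, Launch Q2 gives 8, Launch Q3 gives -3. Proposed Launch Q3 is not best — profitable deviation exists. ✗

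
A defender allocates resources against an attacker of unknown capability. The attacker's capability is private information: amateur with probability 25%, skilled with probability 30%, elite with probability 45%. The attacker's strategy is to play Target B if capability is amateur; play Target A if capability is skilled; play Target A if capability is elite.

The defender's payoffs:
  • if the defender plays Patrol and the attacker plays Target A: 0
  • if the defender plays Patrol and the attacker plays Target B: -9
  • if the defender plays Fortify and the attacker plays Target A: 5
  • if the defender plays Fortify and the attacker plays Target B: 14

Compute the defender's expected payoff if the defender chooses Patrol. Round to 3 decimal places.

-2.250

E[Patrol] = 0.25·(-9) + 0.3·0 + 0.45·0 = (-2.25) + 0 + 0 = -2.25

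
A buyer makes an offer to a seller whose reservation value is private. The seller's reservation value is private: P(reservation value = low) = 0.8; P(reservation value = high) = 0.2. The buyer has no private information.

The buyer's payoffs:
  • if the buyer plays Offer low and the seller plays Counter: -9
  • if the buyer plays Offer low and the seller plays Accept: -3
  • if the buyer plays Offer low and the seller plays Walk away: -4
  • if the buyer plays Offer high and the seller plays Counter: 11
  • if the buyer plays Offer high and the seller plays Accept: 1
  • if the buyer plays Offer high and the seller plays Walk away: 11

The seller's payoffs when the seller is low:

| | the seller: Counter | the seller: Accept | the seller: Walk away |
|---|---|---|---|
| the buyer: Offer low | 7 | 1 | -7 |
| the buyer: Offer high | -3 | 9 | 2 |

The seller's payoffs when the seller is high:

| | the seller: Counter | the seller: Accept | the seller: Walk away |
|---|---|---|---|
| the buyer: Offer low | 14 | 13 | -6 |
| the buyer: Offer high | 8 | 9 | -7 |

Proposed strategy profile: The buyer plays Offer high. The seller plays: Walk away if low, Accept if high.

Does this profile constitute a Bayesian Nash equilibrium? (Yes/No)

No

The buyer plays Offer high: E[Offer high] = 0.8·(11) + 0.2·(1) = 9; E[Offer low] = -3.8. Best-responding. ✓
The seller (reservation value low), facing Offer high: Counter gives -3, Accept gives 9, Walk away gives 2. Proposed Walk away is not best — profitable deviation exists. ✗
The seller (reservation value high), facing Offer high: Counter gives 8, Accept gives 9, Walk away gives -7. Proposed Accept is best. ✓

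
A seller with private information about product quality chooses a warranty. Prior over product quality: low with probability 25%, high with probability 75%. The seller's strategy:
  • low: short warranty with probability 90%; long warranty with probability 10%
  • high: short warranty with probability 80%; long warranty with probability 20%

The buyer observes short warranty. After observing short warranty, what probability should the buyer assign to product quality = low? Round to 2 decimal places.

P(short warranty) = 0.25·0.9 + 0.75·0.8 = 0.825
P(low | short warranty) = (0.25·0.9) / 0.825 = 0.225 / 0.825 = 0.272727

0.27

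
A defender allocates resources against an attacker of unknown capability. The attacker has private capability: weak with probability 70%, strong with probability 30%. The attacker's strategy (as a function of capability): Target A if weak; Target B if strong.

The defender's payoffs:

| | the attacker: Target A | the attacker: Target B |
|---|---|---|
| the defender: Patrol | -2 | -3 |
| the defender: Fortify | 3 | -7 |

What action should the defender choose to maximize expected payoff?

Compute the defender's expected payoff for each action, taking the expectation over the attacker's type.
E[Patrol] = 0.7·(-2) + 0.3·(-3) = -2.3
E[Fortify] = 0.7·(3) + 0.3·(-7) = 0
Best response: Fortify (0 is the largest).

Fortify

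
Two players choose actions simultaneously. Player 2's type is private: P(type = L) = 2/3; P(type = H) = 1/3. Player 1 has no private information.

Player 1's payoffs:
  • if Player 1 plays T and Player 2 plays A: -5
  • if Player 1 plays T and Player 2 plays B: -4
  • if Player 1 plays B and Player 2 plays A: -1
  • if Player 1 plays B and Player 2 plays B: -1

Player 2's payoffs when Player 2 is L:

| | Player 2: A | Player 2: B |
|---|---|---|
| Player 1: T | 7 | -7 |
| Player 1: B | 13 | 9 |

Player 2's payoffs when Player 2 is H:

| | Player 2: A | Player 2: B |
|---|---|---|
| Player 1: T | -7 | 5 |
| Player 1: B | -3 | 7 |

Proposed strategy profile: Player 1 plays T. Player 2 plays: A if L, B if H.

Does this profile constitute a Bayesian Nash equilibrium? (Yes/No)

A profile is a BNE iff every type of every player is best-responding given beliefs about the other side.
Player 1 plays T: E[T] = 2/3·(-5) + 1/3·(-4) = -14/3; E[B] = -1. Not best-responding. ✗
Player 2 (type L), facing T: A gives 7, B gives -7. Proposed A is best. ✓
Player 2 (type H), facing T: A gives -7, B gives 5. Proposed B is best. ✓

No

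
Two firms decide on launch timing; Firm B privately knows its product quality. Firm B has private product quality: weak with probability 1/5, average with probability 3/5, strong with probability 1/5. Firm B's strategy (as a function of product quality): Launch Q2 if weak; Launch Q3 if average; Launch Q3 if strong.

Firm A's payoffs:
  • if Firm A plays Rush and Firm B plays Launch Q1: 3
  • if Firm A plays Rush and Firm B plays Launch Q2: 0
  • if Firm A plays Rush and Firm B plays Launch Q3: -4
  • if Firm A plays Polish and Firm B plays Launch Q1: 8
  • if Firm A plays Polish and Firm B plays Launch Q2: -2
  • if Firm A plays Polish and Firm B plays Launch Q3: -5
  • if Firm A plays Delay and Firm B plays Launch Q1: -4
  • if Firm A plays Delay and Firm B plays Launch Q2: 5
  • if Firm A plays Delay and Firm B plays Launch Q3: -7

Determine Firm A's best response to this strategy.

E[Rush] = 1/5·(0) + 3/5·(-4) + 1/5·(-4) = -16/5
E[Polish] = 1/5·(-2) + 3/5·(-5) + 1/5·(-5) = -22/5
E[Delay] = 1/5·(5) + 3/5·(-7) + 1/5·(-7) = -23/5
Best response: Rush (-16/5 is the largest).

Rush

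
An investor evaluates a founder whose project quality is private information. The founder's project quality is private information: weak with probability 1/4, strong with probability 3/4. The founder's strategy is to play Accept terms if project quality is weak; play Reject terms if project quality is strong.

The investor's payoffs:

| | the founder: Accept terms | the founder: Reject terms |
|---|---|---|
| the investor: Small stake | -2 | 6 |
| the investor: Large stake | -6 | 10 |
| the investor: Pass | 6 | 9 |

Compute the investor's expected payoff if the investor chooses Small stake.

Take the expectation over the founder's project quality, weighting each type's action by its prior probability.
E[Small stake] = 1/4·(-2) + 3/4·6 = (-1/2) + 9/2 = 4

4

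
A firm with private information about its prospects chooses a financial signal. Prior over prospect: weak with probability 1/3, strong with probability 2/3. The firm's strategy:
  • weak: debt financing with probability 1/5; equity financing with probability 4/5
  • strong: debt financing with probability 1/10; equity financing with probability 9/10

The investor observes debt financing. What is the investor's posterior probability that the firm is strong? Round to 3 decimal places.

P(debt financing) = (1/3)·(1/5) + (2/3)·(1/10) = 2/15
P(strong | debt financing) = ((2/3)·(1/10)) / (2/15) = (1/15) / (2/15) = 1/2

0.500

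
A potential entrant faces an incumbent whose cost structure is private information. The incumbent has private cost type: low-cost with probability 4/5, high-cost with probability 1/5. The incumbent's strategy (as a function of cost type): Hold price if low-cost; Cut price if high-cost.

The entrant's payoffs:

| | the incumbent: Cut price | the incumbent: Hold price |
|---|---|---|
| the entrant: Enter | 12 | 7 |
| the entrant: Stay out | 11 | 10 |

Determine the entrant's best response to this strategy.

Stay out

Compute the entrant's expected payoff for each action, taking the expectation over the incumbent's type.
E[Enter] = 4/5·(7) + 1/5·(12) = 8
E[Stay out] = 4/5·(10) + 1/5·(11) = 51/5
Best response: Stay out (51/5 is the largest).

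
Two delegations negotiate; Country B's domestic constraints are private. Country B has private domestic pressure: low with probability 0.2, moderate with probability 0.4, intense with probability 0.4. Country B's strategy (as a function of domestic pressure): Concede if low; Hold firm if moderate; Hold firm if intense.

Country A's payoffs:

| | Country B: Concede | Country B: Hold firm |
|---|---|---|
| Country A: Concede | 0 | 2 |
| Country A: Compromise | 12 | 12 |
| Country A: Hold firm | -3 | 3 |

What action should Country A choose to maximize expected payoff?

Compute Country A's expected payoff for each action, taking the expectation over Country B's type.
E[Concede] = 0.2·(0) + 0.4·(2) + 0.4·(2) = 1.6
E[Compromise] = 0.2·(12) + 0.4·(12) + 0.4·(12) = 12
E[Hold firm] = 0.2·(-3) + 0.4·(3) + 0.4·(3) = 1.8
Best response: Compromise (12 is the largest).

Compromise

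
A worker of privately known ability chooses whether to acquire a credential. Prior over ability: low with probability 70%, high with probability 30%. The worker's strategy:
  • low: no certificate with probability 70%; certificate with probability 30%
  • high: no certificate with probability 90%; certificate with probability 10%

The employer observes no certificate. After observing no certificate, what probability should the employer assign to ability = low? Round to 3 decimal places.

0.645

P(no certificate) = 0.7·0.7 + 0.3·0.9 = 0.76
P(low | no certificate) = (0.7·0.7) / 0.76 = 0.49 / 0.76 = 0.644737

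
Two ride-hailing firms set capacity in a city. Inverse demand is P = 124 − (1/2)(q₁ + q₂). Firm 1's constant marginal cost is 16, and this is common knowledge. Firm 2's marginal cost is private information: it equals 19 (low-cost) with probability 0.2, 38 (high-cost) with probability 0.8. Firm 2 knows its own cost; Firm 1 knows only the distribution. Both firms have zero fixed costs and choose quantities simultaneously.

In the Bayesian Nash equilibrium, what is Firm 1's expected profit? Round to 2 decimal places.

Type-c best response for Firm 2: q₂(c) = (124 − c) − q₁/2.
Firm 1 maximizes expected profit; its first-order condition is 124 − q₁ − (1/2)E[q₂] − 16 = 0.
Substituting E[q₂] and solving: E[c₂] = 34.2, so q₁ = (124 − 2·16 + 34.2)/(3/2) = 84.1333.
E[P] = 124 − (1/2)·(q₁ + E[q₂]) = 58.0667; Firm 1's expected profit = (E[P] − 16)·q₁ = (58.0667 − 16)·84.1333 = 3539.21.

3539.21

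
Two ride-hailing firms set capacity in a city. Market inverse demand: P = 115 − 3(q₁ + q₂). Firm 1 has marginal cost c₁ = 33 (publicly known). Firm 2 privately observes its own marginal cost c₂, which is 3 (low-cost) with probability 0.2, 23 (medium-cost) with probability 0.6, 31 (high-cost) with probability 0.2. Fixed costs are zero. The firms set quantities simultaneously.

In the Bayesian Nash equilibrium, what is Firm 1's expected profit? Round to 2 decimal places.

Type-c best response for Firm 2: q₂(c) = (115 − c)/6 − q₁/2.
Firm 1 maximizes expected profit; its first-order condition is 115 − 6q₁ − 3E[q₂] − 33 = 0.
Substituting E[q₂] and solving: E[c₂] = 20.6, so q₁ = (115 − 2·33 + 20.6)/9 = 7.73333.
E[P] = 115 − 3·(q₁ + E[q₂]) = 56.2; Firm 1's expected profit = (E[P] − 33)·q₁ = (56.2 − 33)·7.73333 = 179.413.

179.41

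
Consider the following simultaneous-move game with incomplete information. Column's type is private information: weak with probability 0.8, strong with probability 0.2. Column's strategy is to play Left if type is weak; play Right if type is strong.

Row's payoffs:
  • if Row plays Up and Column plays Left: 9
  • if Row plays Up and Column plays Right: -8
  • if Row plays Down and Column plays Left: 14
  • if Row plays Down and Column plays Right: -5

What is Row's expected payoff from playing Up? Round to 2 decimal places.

5.60

Take the expectation over Column's type, weighting each type's action by its prior probability.
E[Up] = 0.8·9 + 0.2·(-8) = 7.2 + (-1.6) = 5.6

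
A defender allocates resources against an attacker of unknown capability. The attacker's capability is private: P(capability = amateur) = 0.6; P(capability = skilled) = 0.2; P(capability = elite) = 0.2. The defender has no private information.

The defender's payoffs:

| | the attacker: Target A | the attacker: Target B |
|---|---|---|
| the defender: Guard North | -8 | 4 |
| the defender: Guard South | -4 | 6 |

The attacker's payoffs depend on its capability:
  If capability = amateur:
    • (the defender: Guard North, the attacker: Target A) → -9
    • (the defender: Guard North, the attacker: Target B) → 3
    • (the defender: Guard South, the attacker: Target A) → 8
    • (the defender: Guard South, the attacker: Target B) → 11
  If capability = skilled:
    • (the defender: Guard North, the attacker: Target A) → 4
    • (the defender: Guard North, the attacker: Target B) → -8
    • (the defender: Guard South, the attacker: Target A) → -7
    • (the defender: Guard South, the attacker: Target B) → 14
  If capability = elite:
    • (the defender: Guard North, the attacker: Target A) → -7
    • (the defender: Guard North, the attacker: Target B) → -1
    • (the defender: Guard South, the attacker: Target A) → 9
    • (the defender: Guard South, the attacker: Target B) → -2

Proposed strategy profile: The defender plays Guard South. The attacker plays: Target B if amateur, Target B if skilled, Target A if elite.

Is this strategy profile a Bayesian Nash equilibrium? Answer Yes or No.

Yes

A profile is a BNE iff every type of every player is best-responding given beliefs about the other side.
The defender plays Guard South: E[Guard South] = 0.6·(6) + 0.2·(6) + 0.2·(-4) = 4; E[Guard North] = 1.6. Best-responding. ✓
The attacker (capability amateur), facing Guard South: Target A gives 8, Target B gives 11. Proposed Target B is best. ✓
The attacker (capability skilled), facing Guard South: Target A gives -7, Target B gives 14. Proposed Target B is best. ✓
The attacker (capability elite), facing Guard South: Target A gives 9, Target B gives -2. Proposed Target A is best. ✓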